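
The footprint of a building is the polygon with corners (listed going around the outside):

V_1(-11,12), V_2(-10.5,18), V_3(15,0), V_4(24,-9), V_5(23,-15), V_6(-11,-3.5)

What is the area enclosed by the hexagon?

523

Σ = (-72) + (-270) + (-135) + (-153) + (-245.5) + (-170.5) = -1046
Area = |Σ|/2 = 523.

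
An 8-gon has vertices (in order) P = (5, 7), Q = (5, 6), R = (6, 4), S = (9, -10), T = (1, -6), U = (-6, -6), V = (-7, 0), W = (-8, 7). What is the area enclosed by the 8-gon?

192.5

Apply the surveyor's formula: 2A = Σ (x_i·y_{i+1} − x_{i+1}·y_i), indices taken mod 8.
Σ = (-5) + (-16) + (-96) + (-44) + (-42) + (-42) + (-49) + (-91) = -385
Area = |Σ|/2 = 192.5.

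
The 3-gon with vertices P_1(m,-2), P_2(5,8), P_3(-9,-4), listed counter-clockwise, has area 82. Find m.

7

Write out the shoelace sum; only the two edges meeting at P_1 involve m:
2·Area = [((-9)·(-2) − m·(-4)) + (m·8 − 5·(-2))] + 52
       = 12·m + 80 = 164
⇒ m = 7.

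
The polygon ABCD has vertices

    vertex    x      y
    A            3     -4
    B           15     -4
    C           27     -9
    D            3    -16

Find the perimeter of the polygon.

62

|AB| = √((12)² + (0)²) = √144 = 12
|BC| = √((12)² + (-5)²) = √169 = 13
|CD| = √((-24)² + (-7)²) = √625 = 25
|DA| = √((0)² + (12)²) = √144 = 12
Perimeter = 12 + 13 + 25 + 12 = 62.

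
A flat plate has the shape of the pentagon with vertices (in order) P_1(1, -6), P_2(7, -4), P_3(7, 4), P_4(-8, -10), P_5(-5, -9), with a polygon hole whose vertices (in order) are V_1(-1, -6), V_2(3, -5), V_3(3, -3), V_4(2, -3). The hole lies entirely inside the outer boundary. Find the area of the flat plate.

Outer boundary:
Cross-terms: 38, 56, -38, 22, 39  ⇒  Σ = 117
Area = |Σ|/2 = 58.5.
Hole:
Apply the shoelace formula: 2A = Σ (x_i·y_{i+1} − x_{i+1}·y_i), indices taken mod 4.
V_1→V_2: (-1)(-5) − (3)(-6) = 23
V_2→V_3: (3)(-3) − (3)(-5) = 6
V_3→V_4: (3)(-3) − (2)(-3) = -3
V_4→V_1: (2)(-6) − (-1)(-3) = -15
Σ = 11
Area = |Σ|/2 = 5.5.
Net area = 58.5 − 5.5 = 53.

53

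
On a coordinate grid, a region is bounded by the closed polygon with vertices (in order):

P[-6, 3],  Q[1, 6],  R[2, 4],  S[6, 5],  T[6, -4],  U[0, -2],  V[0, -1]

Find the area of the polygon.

66.5

Cross-terms: -39, -8, -14, -54, -12, 0, -6  ⇒  Σ = -133
Area = |Σ|/2 = 66.5.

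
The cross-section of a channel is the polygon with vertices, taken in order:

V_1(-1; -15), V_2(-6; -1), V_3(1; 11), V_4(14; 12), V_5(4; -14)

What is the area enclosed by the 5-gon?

307

Apply the shoelace formula: 2A = Σ (x_i·y_{i+1} − x_{i+1}·y_i), indices taken mod 5.
V_1→V_2: (-1)(-1) − (-6)(-15) = -89
V_2→V_3: (-6)(11) − (1)(-1) = -65
V_3→V_4: (1)(12) − (14)(11) = -142
V_4→V_5: (14)(-14) − (4)(12) = -244
V_5→V_1: (4)(-15) − (-1)(-14) = -74
Σ = -614
Area = |Σ|/2 = 307.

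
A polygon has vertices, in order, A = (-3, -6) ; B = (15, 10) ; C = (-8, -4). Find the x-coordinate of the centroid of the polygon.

Apply the shoelace formula. First the cross-terms c_i = x_i·y_{i+1} − x_{i+1}·y_i:
  60, 20, 36  ⇒  2A = 116, A = 58.
Then Σ (x_i + x_{i+1})·c_i = 464, so x̄ = 464 / (6·58) = 4/3.

4/3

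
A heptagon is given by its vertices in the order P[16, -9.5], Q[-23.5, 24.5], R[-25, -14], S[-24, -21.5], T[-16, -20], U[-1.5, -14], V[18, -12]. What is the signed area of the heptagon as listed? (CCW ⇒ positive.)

966.375

Apply the shoelace formula: 2A = Σ (x_i·y_{i+1} − x_{i+1}·y_i), indices taken mod 7.
P→Q: (16)(24.5) − (-23.5)(-9.5) = 168.75
Q→R: (-23.5)(-14) − (-25)(24.5) = 941.5
R→S: (-25)(-21.5) − (-24)(-14) = 201.5
S→T: (-24)(-20) − (-16)(-21.5) = 136
T→U: (-16)(-14) − (-1.5)(-20) = 194
U→V: (-1.5)(-12) − (18)(-14) = 270
V→P: (18)(-9.5) − (16)(-12) = 21
Σ = 1932.75
Signed area = Σ/2 = 966.375 (positive ⇒ counter-clockwise traversal).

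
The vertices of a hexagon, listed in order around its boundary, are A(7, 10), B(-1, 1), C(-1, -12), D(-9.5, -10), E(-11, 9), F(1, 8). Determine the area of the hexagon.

Σ = (17) + (13) + (-104) + (-195.5) + (-97) + (-46) = -412.5
Area = |Σ|/2 = 206.25.

206.25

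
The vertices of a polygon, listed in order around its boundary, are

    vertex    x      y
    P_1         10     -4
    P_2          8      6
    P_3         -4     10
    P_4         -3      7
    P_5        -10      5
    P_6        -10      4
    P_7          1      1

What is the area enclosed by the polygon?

Σ = (92) + (104) + (2) + (55) + (10) + (-14) + (-14) = 235
Area = |Σ|/2 = 117.5.

117.5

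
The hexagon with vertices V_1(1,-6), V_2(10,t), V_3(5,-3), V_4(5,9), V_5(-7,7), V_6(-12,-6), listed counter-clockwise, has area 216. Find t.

The doubled signed area Σ (x_i y_{i+1} − x_{i+1} y_i) is linear in t.
With t=0 it equals 392; the coefficient of t is -4 (from the two edges through V_2).
So -4·t + 392 = 2·216 = 432 ⇒ t = -10.

-10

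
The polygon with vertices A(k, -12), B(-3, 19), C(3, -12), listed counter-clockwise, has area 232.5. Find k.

Write out the shoelace sum; only the two edges meeting at A involve k:
2·Area = [(3·(-12) − k·(-12)) + (k·19 − (-3)·(-12))] + -21
       = 31·k + -93 = 465
⇒ k = 18.

18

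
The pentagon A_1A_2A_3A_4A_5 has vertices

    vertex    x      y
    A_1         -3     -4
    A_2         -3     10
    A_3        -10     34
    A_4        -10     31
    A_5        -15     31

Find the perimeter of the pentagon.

84

|A_1A_2| = √((0)² + (14)²) = √196 = 14
|A_2A_3| = √((-7)² + (24)²) = √625 = 25
|A_3A_4| = √((0)² + (-3)²) = √9 = 3
|A_4A_5| = √((-5)² + (0)²) = √25 = 5
|A_5A_1| = √((12)² + (-35)²) = √1369 = 37
Perimeter = 14 + 25 + 3 + 5 + 37 = 84.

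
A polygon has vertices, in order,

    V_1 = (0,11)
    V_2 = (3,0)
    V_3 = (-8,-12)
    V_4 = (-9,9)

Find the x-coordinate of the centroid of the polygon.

Apply Gauss's area formula. First the cross-terms c_i = x_i·y_{i+1} − x_{i+1}·y_i:
  -33, -36, -180, -99  ⇒  2A = -348, A = -174.
Then Σ (x_i + x_{i+1})·c_i = 4032, so x̄ = 4032 / (6·(-174)) = -112/29.

-112/29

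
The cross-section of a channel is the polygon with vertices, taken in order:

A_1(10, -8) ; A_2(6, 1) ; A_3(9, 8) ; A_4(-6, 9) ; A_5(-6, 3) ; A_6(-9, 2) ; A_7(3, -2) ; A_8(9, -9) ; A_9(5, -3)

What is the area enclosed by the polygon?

144

Apply the shoelace (surveyor's) formula: 2A = Σ (x_i·y_{i+1} − x_{i+1}·y_i), indices taken mod 9.
A_1→A_2: (10)(1) − (6)(-8) = 58
A_2→A_3: (6)(8) − (9)(1) = 39
A_3→A_4: (9)(9) − (-6)(8) = 129
A_4→A_5: (-6)(3) − (-6)(9) = 36
A_5→A_6: (-6)(2) − (-9)(3) = 15
A_6→A_7: (-9)(-2) − (3)(2) = 12
A_7→A_8: (3)(-9) − (9)(-2) = -9
A_8→A_9: (9)(-3) − (5)(-9) = 18
A_9→A_1: (5)(-8) − (10)(-3) = -10
Σ = 288
Area = |Σ|/2 = 144.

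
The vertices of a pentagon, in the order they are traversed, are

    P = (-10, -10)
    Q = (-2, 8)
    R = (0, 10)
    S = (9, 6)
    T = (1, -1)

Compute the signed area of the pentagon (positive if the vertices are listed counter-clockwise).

-122.5

Cross-terms: -100, -20, -90, -15, -20  ⇒  Σ = -245
Signed area = Σ/2 = -122.5 (negative ⇒ clockwise traversal).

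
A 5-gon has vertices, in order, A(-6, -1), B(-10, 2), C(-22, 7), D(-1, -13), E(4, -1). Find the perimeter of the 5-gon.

|AB| = √((-4)² + (3)²) = √25 = 5
|BC| = √((-12)² + (5)²) = √169 = 13
|CD| = √((21)² + (-20)²) = √841 = 29
|DE| = √((5)² + (12)²) = √169 = 13
|EA| = √((-10)² + (0)²) = √100 = 10
Perimeter = 5 + 13 + 29 + 13 + 10 = 70.

70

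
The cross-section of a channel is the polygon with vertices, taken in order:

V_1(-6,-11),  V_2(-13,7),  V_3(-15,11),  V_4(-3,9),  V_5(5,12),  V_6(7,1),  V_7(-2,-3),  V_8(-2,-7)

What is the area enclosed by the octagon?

258

Apply the shoelace (surveyor's) formula: 2A = Σ (x_i·y_{i+1} − x_{i+1}·y_i), indices taken mod 8.
V_1→V_2: (-6)(7) − (-13)(-11) = -185
V_2→V_3: (-13)(11) − (-15)(7) = -38
V_3→V_4: (-15)(9) − (-3)(11) = -102
V_4→V_5: (-3)(12) − (5)(9) = -81
V_5→V_6: (5)(1) − (7)(12) = -79
V_6→V_7: (7)(-3) − (-2)(1) = -19
V_7→V_8: (-2)(-7) − (-2)(-3) = 8
V_8→V_1: (-2)(-11) − (-6)(-7) = -20
Σ = -516
Area = |Σ|/2 = 258.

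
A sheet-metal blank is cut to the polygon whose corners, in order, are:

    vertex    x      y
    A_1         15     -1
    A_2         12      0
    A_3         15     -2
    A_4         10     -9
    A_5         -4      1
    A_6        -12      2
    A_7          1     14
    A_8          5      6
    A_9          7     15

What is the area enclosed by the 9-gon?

Apply the surveyor's formula: 2A = Σ (x_i·y_{i+1} − x_{i+1}·y_i), indices taken mod 9.
A_1→A_2: (15)(0) − (12)(-1) = 12
A_2→A_3: (12)(-2) − (15)(0) = -24
A_3→A_4: (15)(-9) − (10)(-2) = -115
A_4→A_5: (10)(1) − (-4)(-9) = -26
A_5→A_6: (-4)(2) − (-12)(1) = 4
A_6→A_7: (-12)(14) − (1)(2) = -170
A_7→A_8: (1)(6) − (5)(14) = -64
A_8→A_9: (5)(15) − (7)(6) = 33
A_9→A_1: (7)(-1) − (15)(15) = -232
Σ = -582
Area = |Σ|/2 = 291.

291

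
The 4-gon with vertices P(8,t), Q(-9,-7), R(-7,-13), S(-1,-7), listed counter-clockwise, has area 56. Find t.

Write out the shoelace sum; only the two edges meeting at P involve t:
2·Area = [((-1)·t − 8·(-7)) + (8·(-7) − (-9)·t)] + 104
       = 8·t + 104 = 112
⇒ t = 1.

1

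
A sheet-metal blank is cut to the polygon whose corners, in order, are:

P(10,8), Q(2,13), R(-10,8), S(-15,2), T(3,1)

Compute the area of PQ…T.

Apply the surveyor's formula: 2A = Σ (x_i·y_{i+1} − x_{i+1}·y_i), indices taken mod 5.
Σ = (114) + (146) + (100) + (-21) + (14) = 353
Area = |Σ|/2 = 176.5.

176.5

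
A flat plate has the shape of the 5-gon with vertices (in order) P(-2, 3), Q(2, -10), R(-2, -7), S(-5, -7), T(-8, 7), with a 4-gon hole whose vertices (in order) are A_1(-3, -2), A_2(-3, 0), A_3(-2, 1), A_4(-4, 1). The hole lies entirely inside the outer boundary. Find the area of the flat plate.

Outer boundary:
Σ = (14) + (-34) + (-21) + (-91) + (-10) = -142
Area = |Σ|/2 = 71.
Hole:
Apply the surveyor's formula: 2A = Σ (x_i·y_{i+1} − x_{i+1}·y_i), indices taken mod 4.
Cross-terms: -6, -3, 2, 11  ⇒  Σ = 4
Area = |Σ|/2 = 2.
Net area = 71 − 2 = 69.

69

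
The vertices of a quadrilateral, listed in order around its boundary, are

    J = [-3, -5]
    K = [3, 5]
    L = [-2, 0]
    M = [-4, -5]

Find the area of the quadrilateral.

12.5

Σ = (0) + (10) + (10) + (5) = 25
Area = |Σ|/2 = 12.5.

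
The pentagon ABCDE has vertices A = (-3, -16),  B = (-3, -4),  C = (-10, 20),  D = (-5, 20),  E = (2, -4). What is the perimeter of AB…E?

80

|AB| = √((0)² + (12)²) = √144 = 12
|BC| = √((-7)² + (24)²) = √625 = 25
|CD| = √((5)² + (0)²) = √25 = 5
|DE| = √((7)² + (-24)²) = √625 = 25
|EA| = √((-5)² + (-12)²) = √169 = 13
Perimeter = 12 + 25 + 5 + 25 + 13 = 80.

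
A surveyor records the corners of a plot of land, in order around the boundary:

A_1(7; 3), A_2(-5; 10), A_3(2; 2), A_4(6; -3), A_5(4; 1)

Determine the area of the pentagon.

Apply the shoelace (surveyor's) formula: 2A = Σ (x_i·y_{i+1} − x_{i+1}·y_i), indices taken mod 5.
Σ = (85) + (-30) + (-18) + (18) + (5) = 60
Area = |Σ|/2 = 30.

30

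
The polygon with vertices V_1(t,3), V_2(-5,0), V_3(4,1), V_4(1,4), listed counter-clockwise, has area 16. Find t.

The doubled signed area Σ (x_i y_{i+1} − x_{i+1} y_i) is linear in t.
With t=0 it equals 28; the coefficient of t is -4 (from the two edges through V_1).
So -4·t + 28 = 2·16 = 32 ⇒ t = -1.

-1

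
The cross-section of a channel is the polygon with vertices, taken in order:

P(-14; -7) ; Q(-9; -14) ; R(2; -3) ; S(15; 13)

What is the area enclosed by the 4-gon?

Apply Gauss's area formula: 2A = Σ (x_i·y_{i+1} − x_{i+1}·y_i), indices taken mod 4.
Σ = (133) + (55) + (71) + (77) = 336
Area = |Σ|/2 = 168.

168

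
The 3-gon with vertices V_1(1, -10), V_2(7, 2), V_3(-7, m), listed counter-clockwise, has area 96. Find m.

The doubled signed area Σ (x_i y_{i+1} − x_{i+1} y_i) is linear in m.
With m=0 it equals 156; the coefficient of m is 6 (from the two edges through V_3).
So 6·m + 156 = 2·96 = 192 ⇒ m = 6.

6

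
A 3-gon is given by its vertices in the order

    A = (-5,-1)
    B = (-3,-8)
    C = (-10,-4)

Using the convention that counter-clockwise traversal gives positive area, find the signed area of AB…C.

-20.5

Apply the surveyor's formula: 2A = Σ (x_i·y_{i+1} − x_{i+1}·y_i), indices taken mod 3.
Σ = (37) + (-68) + (-10) = -41
Signed area = Σ/2 = -20.5 (negative ⇒ clockwise traversal).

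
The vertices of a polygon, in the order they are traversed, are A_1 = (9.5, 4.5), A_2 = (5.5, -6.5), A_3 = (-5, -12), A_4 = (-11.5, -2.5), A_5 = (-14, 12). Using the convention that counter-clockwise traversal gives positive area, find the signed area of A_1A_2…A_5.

-330.25

A_1→A_2: (9.5)(-6.5) − (5.5)(4.5) = -86.5
A_2→A_3: (5.5)(-12) − (-5)(-6.5) = -98.5
A_3→A_4: (-5)(-2.5) − (-11.5)(-12) = -125.5
A_4→A_5: (-11.5)(12) − (-14)(-2.5) = -173
A_5→A_1: (-14)(4.5) − (9.5)(12) = -177
Σ = -660.5
Signed area = Σ/2 = -330.25 (negative ⇒ clockwise traversal).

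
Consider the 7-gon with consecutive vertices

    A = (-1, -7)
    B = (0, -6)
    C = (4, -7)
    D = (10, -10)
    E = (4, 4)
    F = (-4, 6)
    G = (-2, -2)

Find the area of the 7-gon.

106

Cross-terms: 6, 24, 30, 80, 40, 20, 12  ⇒  Σ = 212
Area = |Σ|/2 = 106.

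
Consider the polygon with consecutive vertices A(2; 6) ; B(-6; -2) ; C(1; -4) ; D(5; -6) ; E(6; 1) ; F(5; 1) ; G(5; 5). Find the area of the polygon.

Apply the surveyor's formula: 2A = Σ (x_i·y_{i+1} − x_{i+1}·y_i), indices taken mod 7.
Cross-terms: 32, 26, 14, 41, 1, 20, 20  ⇒  Σ = 154
Area = |Σ|/2 = 77.

77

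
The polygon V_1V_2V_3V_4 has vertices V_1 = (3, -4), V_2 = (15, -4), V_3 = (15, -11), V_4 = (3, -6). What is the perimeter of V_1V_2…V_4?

34

|V_1V_2| = √((12)² + (0)²) = √144 = 12
|V_2V_3| = √((0)² + (-7)²) = √49 = 7
|V_3V_4| = √((-12)² + (5)²) = √169 = 13
|V_4V_1| = √((0)² + (2)²) = √4 = 2
Perimeter = 12 + 7 + 13 + 2 = 34.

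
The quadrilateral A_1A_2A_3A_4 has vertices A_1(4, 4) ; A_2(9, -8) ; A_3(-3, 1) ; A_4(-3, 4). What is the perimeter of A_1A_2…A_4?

|A_1A_2| = √((5)² + (-12)²) = √169 = 13
|A_2A_3| = √((-12)² + (9)²) = √225 = 15
|A_3A_4| = √((0)² + (3)²) = √9 = 3
|A_4A_1| = √((7)² + (0)²) = √49 = 7
Perimeter = 13 + 15 + 3 + 7 = 38.

38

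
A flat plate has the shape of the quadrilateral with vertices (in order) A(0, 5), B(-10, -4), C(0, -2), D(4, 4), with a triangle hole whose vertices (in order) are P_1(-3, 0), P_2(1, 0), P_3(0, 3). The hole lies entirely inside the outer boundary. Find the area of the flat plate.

43

Outer boundary:
Cross-terms: 50, 20, 8, 20  ⇒  Σ = 98
Area = |Σ|/2 = 49.
Hole:
Σ = (0) + (3) + (9) = 12
Area = |Σ|/2 = 6.
Net area = 49 − 6 = 43.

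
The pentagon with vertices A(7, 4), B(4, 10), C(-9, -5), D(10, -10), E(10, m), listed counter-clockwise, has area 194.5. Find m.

-5

Write out the shoelace sum; only the two edges meeting at E involve m:
2·Area = [(10·m − 10·(-10)) + (10·4 − 7·m)] + 264
       = 3·m + 404 = 389
⇒ m = -5.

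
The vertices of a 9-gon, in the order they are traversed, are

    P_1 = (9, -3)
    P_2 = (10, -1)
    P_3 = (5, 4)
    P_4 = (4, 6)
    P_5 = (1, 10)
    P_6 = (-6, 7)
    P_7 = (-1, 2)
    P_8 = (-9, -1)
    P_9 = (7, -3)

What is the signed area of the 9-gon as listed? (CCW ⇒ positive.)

117.5

Σ = (21) + (45) + (14) + (34) + (67) + (-5) + (19) + (34) + (6) = 235
Signed area = Σ/2 = 117.5 (positive ⇒ counter-clockwise traversal).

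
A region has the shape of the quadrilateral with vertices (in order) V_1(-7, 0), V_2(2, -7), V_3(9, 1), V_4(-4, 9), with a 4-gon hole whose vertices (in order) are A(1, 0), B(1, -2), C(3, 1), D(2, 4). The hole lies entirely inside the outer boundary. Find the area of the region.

125.5

Outer boundary:
Apply the shoelace formula: 2A = Σ (x_i·y_{i+1} − x_{i+1}·y_i), indices taken mod 4.
Cross-terms: 49, 65, 85, 63  ⇒  Σ = 262
Area = |Σ|/2 = 131.
Hole:
A→B: (1)(-2) − (1)(0) = -2
B→C: (1)(1) − (3)(-2) = 7
C→D: (3)(4) − (2)(1) = 10
D→A: (2)(0) − (1)(4) = -4
Σ = 11
Area = |Σ|/2 = 5.5.
Net area = 131 − 5.5 = 125.5.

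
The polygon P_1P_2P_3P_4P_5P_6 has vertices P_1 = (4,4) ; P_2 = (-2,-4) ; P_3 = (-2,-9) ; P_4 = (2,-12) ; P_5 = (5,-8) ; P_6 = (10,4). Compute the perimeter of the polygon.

44

|P_1P_2| = √((-6)² + (-8)²) = √100 = 10
|P_2P_3| = √((0)² + (-5)²) = √25 = 5
|P_3P_4| = √((4)² + (-3)²) = √25 = 5
|P_4P_5| = √((3)² + (4)²) = √25 = 5
|P_5P_6| = √((5)² + (12)²) = √169 = 13
|P_6P_1| = √((-6)² + (0)²) = √36 = 6
Perimeter = 10 + 5 + 5 + 5 + 13 + 6 = 44.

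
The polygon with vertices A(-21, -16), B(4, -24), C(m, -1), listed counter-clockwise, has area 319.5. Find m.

The doubled signed area Σ (x_i y_{i+1} − x_{i+1} y_i) is linear in m.
With m=0 it equals 543; the coefficient of m is 8 (from the two edges through C).
So 8·m + 543 = 2·319.5 = 639 ⇒ m = 12.

12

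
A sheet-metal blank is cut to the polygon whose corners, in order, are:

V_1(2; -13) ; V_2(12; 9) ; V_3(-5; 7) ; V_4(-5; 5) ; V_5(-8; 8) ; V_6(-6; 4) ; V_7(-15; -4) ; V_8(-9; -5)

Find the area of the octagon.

289.5

Σ = (174) + (129) + (10) + (0) + (16) + (84) + (39) + (127) = 579
Area = |Σ|/2 = 289.5.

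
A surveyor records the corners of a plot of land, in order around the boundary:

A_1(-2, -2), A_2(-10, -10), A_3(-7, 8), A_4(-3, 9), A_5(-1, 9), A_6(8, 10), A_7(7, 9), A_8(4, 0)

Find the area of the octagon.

165.5

Cross-terms: 0, -150, -39, -18, -82, 2, -36, -8  ⇒  Σ = -331
Area = |Σ|/2 = 165.5.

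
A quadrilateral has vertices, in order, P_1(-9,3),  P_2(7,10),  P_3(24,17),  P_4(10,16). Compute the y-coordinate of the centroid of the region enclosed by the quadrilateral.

Apply the shoelace (surveyor's) formula. First the cross-terms c_i = x_i·y_{i+1} − x_{i+1}·y_i:
  -111, -121, 214, 174  ⇒  2A = 156, A = 78.
Then Σ (y_i + y_{i+1})·c_i = 5658, so ȳ = 5658 / (6·78) = 943/78.

943/78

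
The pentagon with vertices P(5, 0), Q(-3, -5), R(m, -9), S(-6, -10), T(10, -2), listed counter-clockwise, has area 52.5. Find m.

-7

Write out the shoelace sum; only the two edges meeting at R involve m:
2·Area = [((-3)·(-9) − m·(-5)) + (m·(-10) − (-6)·(-9))] + 97
       = -5·m + 70 = 105
⇒ m = -7.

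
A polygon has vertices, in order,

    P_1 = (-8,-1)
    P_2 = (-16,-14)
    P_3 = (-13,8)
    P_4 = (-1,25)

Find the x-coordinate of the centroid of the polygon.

-207/22

Apply the surveyor's formula. First the cross-terms c_i = x_i·y_{i+1} − x_{i+1}·y_i:
  96, -310, -317, 201  ⇒  2A = -330, A = -165.
Then Σ (x_i + x_{i+1})·c_i = 9315, so x̄ = 9315 / (6·(-165)) = -207/22.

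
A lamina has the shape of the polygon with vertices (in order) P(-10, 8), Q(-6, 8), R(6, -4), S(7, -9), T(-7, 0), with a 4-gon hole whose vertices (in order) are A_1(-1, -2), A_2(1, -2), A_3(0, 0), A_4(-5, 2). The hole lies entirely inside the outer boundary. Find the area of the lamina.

92.5

Outer boundary:
Apply the shoelace formula: 2A = Σ (x_i·y_{i+1} − x_{i+1}·y_i), indices taken mod 5.
Cross-terms: -32, -24, -26, -63, -56  ⇒  Σ = -201
Area = |Σ|/2 = 100.5.
Hole:
Cross-terms: 4, 0, 0, 12  ⇒  Σ = 16
Area = |Σ|/2 = 8.
Net area = 100.5 − 8 = 92.5.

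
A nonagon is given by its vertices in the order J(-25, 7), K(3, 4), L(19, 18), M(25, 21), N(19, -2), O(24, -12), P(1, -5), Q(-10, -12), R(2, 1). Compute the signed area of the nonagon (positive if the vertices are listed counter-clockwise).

-470

Cross-terms: -121, -22, -51, -449, -180, -108, -62, 14, 39  ⇒  Σ = -940
Signed area = Σ/2 = -470 (negative ⇒ clockwise traversal).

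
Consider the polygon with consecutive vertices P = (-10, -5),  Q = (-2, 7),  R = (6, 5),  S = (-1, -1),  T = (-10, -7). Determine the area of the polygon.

78

Cross-terms: -80, -52, -1, -3, -20  ⇒  Σ = -156
Area = |Σ|/2 = 78.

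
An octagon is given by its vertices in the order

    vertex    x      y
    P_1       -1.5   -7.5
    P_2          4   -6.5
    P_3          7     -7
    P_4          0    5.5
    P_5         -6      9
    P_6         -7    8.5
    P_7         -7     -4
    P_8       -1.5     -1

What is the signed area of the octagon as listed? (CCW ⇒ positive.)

119.5

P_1→P_2: (-1.5)(-6.5) − (4)(-7.5) = 39.75
P_2→P_3: (4)(-7) − (7)(-6.5) = 17.5
P_3→P_4: (7)(5.5) − (0)(-7) = 38.5
P_4→P_5: (0)(9) − (-6)(5.5) = 33
P_5→P_6: (-6)(8.5) − (-7)(9) = 12
P_6→P_7: (-7)(-4) − (-7)(8.5) = 87.5
P_7→P_8: (-7)(-1) − (-1.5)(-4) = 1
P_8→P_1: (-1.5)(-7.5) − (-1.5)(-1) = 9.75
Σ = 239
Signed area = Σ/2 = 119.5 (positive ⇒ counter-clockwise traversal).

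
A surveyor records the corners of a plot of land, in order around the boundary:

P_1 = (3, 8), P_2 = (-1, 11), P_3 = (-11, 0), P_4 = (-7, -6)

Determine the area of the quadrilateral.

95

Apply the surveyor's formula: 2A = Σ (x_i·y_{i+1} − x_{i+1}·y_i), indices taken mod 4.
Cross-terms: 41, 121, 66, -38  ⇒  Σ = 190
Area = |Σ|/2 = 95.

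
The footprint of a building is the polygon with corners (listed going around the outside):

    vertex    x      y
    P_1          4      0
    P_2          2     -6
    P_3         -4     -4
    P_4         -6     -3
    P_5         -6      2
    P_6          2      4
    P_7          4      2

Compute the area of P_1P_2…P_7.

Apply Gauss's area formula: 2A = Σ (x_i·y_{i+1} − x_{i+1}·y_i), indices taken mod 7.
Σ = (-24) + (-32) + (-12) + (-30) + (-28) + (-12) + (-8) = -146
Area = |Σ|/2 = 73.

73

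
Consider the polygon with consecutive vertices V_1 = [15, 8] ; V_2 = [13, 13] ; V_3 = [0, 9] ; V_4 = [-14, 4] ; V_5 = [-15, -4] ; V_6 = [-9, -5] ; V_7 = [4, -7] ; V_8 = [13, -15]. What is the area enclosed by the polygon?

466

Apply the shoelace formula: 2A = Σ (x_i·y_{i+1} − x_{i+1}·y_i), indices taken mod 8.
Σ = (91) + (117) + (126) + (116) + (39) + (83) + (31) + (329) = 932
Area = |Σ|/2 = 466.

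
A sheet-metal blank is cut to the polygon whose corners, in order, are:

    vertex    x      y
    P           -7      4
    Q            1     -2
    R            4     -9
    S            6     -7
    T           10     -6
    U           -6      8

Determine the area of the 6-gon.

72.5

Apply Gauss's area formula: 2A = Σ (x_i·y_{i+1} − x_{i+1}·y_i), indices taken mod 6.
P→Q: (-7)(-2) − (1)(4) = 10
Q→R: (1)(-9) − (4)(-2) = -1
R→S: (4)(-7) − (6)(-9) = 26
S→T: (6)(-6) − (10)(-7) = 34
T→U: (10)(8) − (-6)(-6) = 44
U→P: (-6)(4) − (-7)(8) = 32
Σ = 145
Area = |Σ|/2 = 72.5.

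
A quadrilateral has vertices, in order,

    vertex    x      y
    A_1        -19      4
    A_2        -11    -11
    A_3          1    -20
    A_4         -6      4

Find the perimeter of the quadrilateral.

70

|A_1A_2| = √((8)² + (-15)²) = √289 = 17
|A_2A_3| = √((12)² + (-9)²) = √225 = 15
|A_3A_4| = √((-7)² + (24)²) = √625 = 25
|A_4A_1| = √((-13)² + (0)²) = √169 = 13
Perimeter = 17 + 15 + 25 + 13 = 70.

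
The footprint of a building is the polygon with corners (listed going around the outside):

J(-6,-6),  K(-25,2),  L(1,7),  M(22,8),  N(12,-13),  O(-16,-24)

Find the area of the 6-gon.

J→K: (-6)(2) − (-25)(-6) = -162
K→L: (-25)(7) − (1)(2) = -177
L→M: (1)(8) − (22)(7) = -146
M→N: (22)(-13) − (12)(8) = -382
N→O: (12)(-24) − (-16)(-13) = -496
O→J: (-16)(-6) − (-6)(-24) = -48
Σ = -1411
Area = |Σ|/2 = 705.5.

705.5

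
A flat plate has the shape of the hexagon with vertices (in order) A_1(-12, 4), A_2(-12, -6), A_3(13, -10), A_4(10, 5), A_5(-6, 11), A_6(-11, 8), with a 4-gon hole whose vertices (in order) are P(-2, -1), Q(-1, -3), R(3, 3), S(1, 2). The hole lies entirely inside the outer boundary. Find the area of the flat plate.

365.5

Outer boundary:
Cross-terms: 120, 198, 165, 140, 73, 52  ⇒  Σ = 748
Area = |Σ|/2 = 374.
Hole:
Apply the shoelace formula: 2A = Σ (x_i·y_{i+1} − x_{i+1}·y_i), indices taken mod 4.
Σ = (5) + (6) + (3) + (3) = 17
Area = |Σ|/2 = 8.5.
Net area = 374 − 8.5 = 365.5.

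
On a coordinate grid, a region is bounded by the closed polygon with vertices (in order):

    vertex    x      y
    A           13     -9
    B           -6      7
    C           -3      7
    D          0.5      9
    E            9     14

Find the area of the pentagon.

Σ = (37) + (-21) + (-30.5) + (-74) + (-263) = -351.5
Area = |Σ|/2 = 175.75.

175.75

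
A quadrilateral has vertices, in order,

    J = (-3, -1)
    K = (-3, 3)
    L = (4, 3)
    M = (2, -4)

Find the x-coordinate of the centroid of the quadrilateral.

Apply Gauss's area formula. First the cross-terms c_i = x_i·y_{i+1} − x_{i+1}·y_i:
  -12, -21, -22, -14  ⇒  2A = -69, A = -34.5.
Then Σ (x_i + x_{i+1})·c_i = -67, so x̄ = -67 / (6·(-34.5)) = 67/207.

67/207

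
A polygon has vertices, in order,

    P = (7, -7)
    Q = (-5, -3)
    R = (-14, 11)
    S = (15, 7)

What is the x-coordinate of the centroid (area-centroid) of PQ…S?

Apply the surveyor's formula. First the cross-terms c_i = x_i·y_{i+1} − x_{i+1}·y_i:
  -56, -97, -263, -154  ⇒  2A = -570, A = -285.
Then Σ (x_i + x_{i+1})·c_i = -1920, so x̄ = -1920 / (6·(-285)) = 64/57.

64/57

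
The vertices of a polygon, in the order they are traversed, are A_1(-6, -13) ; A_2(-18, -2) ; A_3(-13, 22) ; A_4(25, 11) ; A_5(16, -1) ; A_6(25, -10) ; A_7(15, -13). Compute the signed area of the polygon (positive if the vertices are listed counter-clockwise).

Apply the surveyor's formula: 2A = Σ (x_i·y_{i+1} − x_{i+1}·y_i), indices taken mod 7.
Σ = (-222) + (-422) + (-693) + (-201) + (-135) + (-175) + (-273) = -2121
Signed area = Σ/2 = -1060.5 (negative ⇒ clockwise traversal).

-1060.5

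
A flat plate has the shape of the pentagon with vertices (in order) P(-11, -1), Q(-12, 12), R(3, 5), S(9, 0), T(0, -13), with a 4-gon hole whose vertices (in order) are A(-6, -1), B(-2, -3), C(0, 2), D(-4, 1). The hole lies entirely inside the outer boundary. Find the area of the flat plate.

Outer boundary:
Apply the surveyor's formula: 2A = Σ (x_i·y_{i+1} − x_{i+1}·y_i), indices taken mod 5.
Σ = (-144) + (-96) + (-45) + (-117) + (-143) = -545
Area = |Σ|/2 = 272.5.
Hole:
A→B: (-6)(-3) − (-2)(-1) = 16
B→C: (-2)(2) − (0)(-3) = -4
C→D: (0)(1) − (-4)(2) = 8
D→A: (-4)(-1) − (-6)(1) = 10
Σ = 30
Area = |Σ|/2 = 15.
Net area = 272.5 − 15 = 257.5.

257.5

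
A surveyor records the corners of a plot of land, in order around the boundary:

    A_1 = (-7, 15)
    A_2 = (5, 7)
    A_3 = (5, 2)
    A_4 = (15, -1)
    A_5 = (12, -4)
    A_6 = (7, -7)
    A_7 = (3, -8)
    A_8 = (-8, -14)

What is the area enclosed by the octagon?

323.5

Cross-terms: -124, -25, -35, -48, -56, -35, -106, -218  ⇒  Σ = -647
Area = |Σ|/2 = 323.5.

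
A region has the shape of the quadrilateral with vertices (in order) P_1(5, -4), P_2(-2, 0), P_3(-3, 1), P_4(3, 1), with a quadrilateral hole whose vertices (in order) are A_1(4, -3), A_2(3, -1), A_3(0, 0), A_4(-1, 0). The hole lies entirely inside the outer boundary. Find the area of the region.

Outer boundary:
Σ = (-8) + (-2) + (-6) + (-17) = -33
Area = |Σ|/2 = 16.5.
Hole:
Apply Gauss's area formula: 2A = Σ (x_i·y_{i+1} − x_{i+1}·y_i), indices taken mod 4.
Σ = (5) + (0) + (0) + (3) = 8
Area = |Σ|/2 = 4.
Net area = 16.5 − 4 = 12.5.

12.5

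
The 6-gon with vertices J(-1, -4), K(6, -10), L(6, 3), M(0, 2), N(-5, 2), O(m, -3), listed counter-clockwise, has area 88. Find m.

Write out the shoelace sum; only the two edges meeting at O involve m:
2·Area = [((-5)·(-3) − m·2) + (m·(-4) − (-1)·(-3))] + 134
       = -6·m + 146 = 176
⇒ m = -5.

-5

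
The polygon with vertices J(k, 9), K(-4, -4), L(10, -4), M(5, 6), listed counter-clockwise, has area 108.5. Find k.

0

Write out the shoelace sum; only the two edges meeting at J involve k:
2·Area = [(5·9 − k·6) + (k·(-4) − (-4)·9)] + 136
       = -10·k + 217 = 217
⇒ k = 0.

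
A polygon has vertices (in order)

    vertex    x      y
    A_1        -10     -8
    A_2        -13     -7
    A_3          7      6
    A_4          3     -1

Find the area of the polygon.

Apply Gauss's area formula: 2A = Σ (x_i·y_{i+1} − x_{i+1}·y_i), indices taken mod 4.
Σ = (-34) + (-29) + (-25) + (-34) = -122
Area = |Σ|/2 = 61.

61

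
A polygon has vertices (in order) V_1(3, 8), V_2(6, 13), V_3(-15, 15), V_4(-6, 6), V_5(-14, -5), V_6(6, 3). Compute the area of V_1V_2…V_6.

Apply the shoelace formula: 2A = Σ (x_i·y_{i+1} − x_{i+1}·y_i), indices taken mod 6.
Σ = (-9) + (285) + (0) + (114) + (-12) + (39) = 417
Area = |Σ|/2 = 208.5.

208.5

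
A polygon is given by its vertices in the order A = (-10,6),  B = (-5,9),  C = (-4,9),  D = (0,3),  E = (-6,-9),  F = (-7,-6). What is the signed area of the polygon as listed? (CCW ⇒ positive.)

-96

A→B: (-10)(9) − (-5)(6) = -60
B→C: (-5)(9) − (-4)(9) = -9
C→D: (-4)(3) − (0)(9) = -12
D→E: (0)(-9) − (-6)(3) = 18
E→F: (-6)(-6) − (-7)(-9) = -27
F→A: (-7)(6) − (-10)(-6) = -102
Σ = -192
Signed area = Σ/2 = -96 (negative ⇒ clockwise traversal).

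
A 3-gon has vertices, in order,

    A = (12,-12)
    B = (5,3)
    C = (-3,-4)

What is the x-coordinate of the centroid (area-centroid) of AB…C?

14/3

Apply Gauss's area formula. First the cross-terms c_i = x_i·y_{i+1} − x_{i+1}·y_i:
  96, -11, 84  ⇒  2A = 169, A = 84.5.
Then Σ (x_i + x_{i+1})·c_i = 2366, so x̄ = 2366 / (6·84.5) = 14/3.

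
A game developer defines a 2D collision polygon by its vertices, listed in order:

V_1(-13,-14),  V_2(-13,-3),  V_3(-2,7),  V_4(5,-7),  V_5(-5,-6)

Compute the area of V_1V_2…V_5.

167

V_1→V_2: (-13)(-3) − (-13)(-14) = -143
V_2→V_3: (-13)(7) − (-2)(-3) = -97
V_3→V_4: (-2)(-7) − (5)(7) = -21
V_4→V_5: (5)(-6) − (-5)(-7) = -65
V_5→V_1: (-5)(-14) − (-13)(-6) = -8
Σ = -334
Area = |Σ|/2 = 167.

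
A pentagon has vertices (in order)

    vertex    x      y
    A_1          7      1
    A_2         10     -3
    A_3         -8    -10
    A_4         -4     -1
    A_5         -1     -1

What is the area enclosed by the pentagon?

89

Apply the shoelace (surveyor's) formula: 2A = Σ (x_i·y_{i+1} − x_{i+1}·y_i), indices taken mod 5.
A_1→A_2: (7)(-3) − (10)(1) = -31
A_2→A_3: (10)(-10) − (-8)(-3) = -124
A_3→A_4: (-8)(-1) − (-4)(-10) = -32
A_4→A_5: (-4)(-1) − (-1)(-1) = 3
A_5→A_1: (-1)(1) − (7)(-1) = 6
Σ = -178
Area = |Σ|/2 = 89.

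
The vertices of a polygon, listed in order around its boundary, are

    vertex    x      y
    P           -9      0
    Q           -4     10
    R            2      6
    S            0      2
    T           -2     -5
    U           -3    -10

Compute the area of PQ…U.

Apply Gauss's area formula: 2A = Σ (x_i·y_{i+1} − x_{i+1}·y_i), indices taken mod 6.
Σ = (-90) + (-44) + (4) + (4) + (5) + (-90) = -211
Area = |Σ|/2 = 105.5.

105.5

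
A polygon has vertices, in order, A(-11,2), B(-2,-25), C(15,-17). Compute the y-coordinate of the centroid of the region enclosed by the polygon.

Apply Gauss's area formula. First the cross-terms c_i = x_i·y_{i+1} − x_{i+1}·y_i:
  279, 409, -157  ⇒  2A = 531, A = 265.5.
Then Σ (y_i + y_{i+1})·c_i = -21240, so ȳ = -21240 / (6·265.5) = -40/3.

-40/3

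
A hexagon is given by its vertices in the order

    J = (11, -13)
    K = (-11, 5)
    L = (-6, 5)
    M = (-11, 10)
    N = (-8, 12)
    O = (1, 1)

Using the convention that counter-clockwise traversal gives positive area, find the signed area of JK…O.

Apply the shoelace formula: 2A = Σ (x_i·y_{i+1} − x_{i+1}·y_i), indices taken mod 6.
Cross-terms: -88, -25, -5, -52, -20, -24  ⇒  Σ = -214
Signed area = Σ/2 = -107 (negative ⇒ clockwise traversal).

-107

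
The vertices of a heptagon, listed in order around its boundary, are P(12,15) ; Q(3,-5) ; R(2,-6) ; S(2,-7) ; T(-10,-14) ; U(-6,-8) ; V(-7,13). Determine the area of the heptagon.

P→Q: (12)(-5) − (3)(15) = -105
Q→R: (3)(-6) − (2)(-5) = -8
R→S: (2)(-7) − (2)(-6) = -2
S→T: (2)(-14) − (-10)(-7) = -98
T→U: (-10)(-8) − (-6)(-14) = -4
U→V: (-6)(13) − (-7)(-8) = -134
V→P: (-7)(15) − (12)(13) = -261
Σ = -612
Area = |Σ|/2 = 306.

306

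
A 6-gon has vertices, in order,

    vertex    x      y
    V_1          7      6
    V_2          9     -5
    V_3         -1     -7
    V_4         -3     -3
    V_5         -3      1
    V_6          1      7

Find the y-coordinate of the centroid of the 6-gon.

Apply the shoelace (surveyor's) formula. First the cross-terms c_i = x_i·y_{i+1} − x_{i+1}·y_i:
  -89, -68, -18, -12, -22, -43  ⇒  2A = -252, A = -126.
Then Σ (y_i + y_{i+1})·c_i = 196, so ȳ = 196 / (6·(-126)) = -7/27.

-7/27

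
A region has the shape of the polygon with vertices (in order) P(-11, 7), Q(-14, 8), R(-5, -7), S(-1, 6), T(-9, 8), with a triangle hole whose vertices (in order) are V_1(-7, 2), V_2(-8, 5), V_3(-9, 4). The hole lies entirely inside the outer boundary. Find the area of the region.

89

Outer boundary:
Apply the shoelace (surveyor's) formula: 2A = Σ (x_i·y_{i+1} − x_{i+1}·y_i), indices taken mod 5.
Cross-terms: 10, 138, -37, 46, 25  ⇒  Σ = 182
Area = |Σ|/2 = 91.
Hole:
Apply the surveyor's formula: 2A = Σ (x_i·y_{i+1} − x_{i+1}·y_i), indices taken mod 3.
V_1→V_2: (-7)(5) − (-8)(2) = -19
V_2→V_3: (-8)(4) − (-9)(5) = 13
V_3→V_1: (-9)(2) − (-7)(4) = 10
Σ = 4
Area = |Σ|/2 = 2.
Net area = 91 − 2 = 89.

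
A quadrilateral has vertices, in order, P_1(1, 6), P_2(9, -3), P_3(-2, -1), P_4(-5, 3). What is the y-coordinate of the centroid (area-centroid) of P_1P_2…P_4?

215/174

Apply the shoelace (surveyor's) formula. First the cross-terms c_i = x_i·y_{i+1} − x_{i+1}·y_i:
  -57, -15, -11, -33  ⇒  2A = -116, A = -58.
Then Σ (y_i + y_{i+1})·c_i = -430, so ȳ = -430 / (6·(-58)) = 215/174.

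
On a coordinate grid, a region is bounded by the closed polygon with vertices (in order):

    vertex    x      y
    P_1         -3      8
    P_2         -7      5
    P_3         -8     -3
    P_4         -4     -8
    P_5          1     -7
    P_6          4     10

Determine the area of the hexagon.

145

Apply Gauss's area formula: 2A = Σ (x_i·y_{i+1} − x_{i+1}·y_i), indices taken mod 6.
Σ = (41) + (61) + (52) + (36) + (38) + (62) = 290
Area = |Σ|/2 = 145.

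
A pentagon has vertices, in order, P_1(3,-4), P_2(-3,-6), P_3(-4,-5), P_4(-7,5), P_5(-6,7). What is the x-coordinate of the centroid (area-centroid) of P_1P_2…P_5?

-151/55

Apply Gauss's area formula. First the cross-terms c_i = x_i·y_{i+1} − x_{i+1}·y_i:
  -30, -9, -55, -19, 3  ⇒  2A = -110, A = -55.
Then Σ (x_i + x_{i+1})·c_i = 906, so x̄ = 906 / (6·(-55)) = -151/55.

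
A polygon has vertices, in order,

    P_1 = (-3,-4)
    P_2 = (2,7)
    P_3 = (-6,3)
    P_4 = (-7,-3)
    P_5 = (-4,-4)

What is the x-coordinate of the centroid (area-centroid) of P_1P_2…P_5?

-445/141

Apply the shoelace (surveyor's) formula. First the cross-terms c_i = x_i·y_{i+1} − x_{i+1}·y_i:
  -13, 48, 39, 16, 4  ⇒  2A = 94, A = 47.
Then Σ (x_i + x_{i+1})·c_i = -890, so x̄ = -890 / (6·47) = -445/141.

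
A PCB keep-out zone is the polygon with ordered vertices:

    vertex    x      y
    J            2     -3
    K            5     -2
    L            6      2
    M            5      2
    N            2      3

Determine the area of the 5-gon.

Apply Gauss's area formula: 2A = Σ (x_i·y_{i+1} − x_{i+1}·y_i), indices taken mod 5.
J→K: (2)(-2) − (5)(-3) = 11
K→L: (5)(2) − (6)(-2) = 22
L→M: (6)(2) − (5)(2) = 2
M→N: (5)(3) − (2)(2) = 11
N→J: (2)(-3) − (2)(3) = -12
Σ = 34
Area = |Σ|/2 = 17.

17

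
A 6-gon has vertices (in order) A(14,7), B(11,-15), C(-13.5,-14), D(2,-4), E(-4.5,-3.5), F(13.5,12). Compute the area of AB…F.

333.375

Apply Gauss's area formula: 2A = Σ (x_i·y_{i+1} − x_{i+1}·y_i), indices taken mod 6.
Σ = (-287) + (-356.5) + (82) + (-25) + (-6.75) + (-73.5) = -666.75
Area = |Σ|/2 = 333.375.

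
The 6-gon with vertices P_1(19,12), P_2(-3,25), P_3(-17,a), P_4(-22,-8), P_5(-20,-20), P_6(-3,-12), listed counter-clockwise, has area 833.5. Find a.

Write out the shoelace sum; only the two edges meeting at P_3 involve a:
2·Area = [((-3)·a − (-17)·25) + ((-17)·(-8) − (-22)·a)] + 1163
       = 19·a + 1724 = 1667
⇒ a = -3.

-3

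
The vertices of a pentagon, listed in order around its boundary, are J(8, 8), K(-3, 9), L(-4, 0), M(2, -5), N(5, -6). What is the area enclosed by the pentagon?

126.5

Apply the shoelace formula: 2A = Σ (x_i·y_{i+1} − x_{i+1}·y_i), indices taken mod 5.
J→K: (8)(9) − (-3)(8) = 96
K→L: (-3)(0) − (-4)(9) = 36
L→M: (-4)(-5) − (2)(0) = 20
M→N: (2)(-6) − (5)(-5) = 13
N→J: (5)(8) − (8)(-6) = 88
Σ = 253
Area = |Σ|/2 = 126.5.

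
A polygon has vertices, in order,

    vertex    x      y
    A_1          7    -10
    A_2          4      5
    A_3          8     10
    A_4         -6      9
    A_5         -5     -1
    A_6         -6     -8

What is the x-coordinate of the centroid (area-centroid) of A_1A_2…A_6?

15/68

Apply the surveyor's formula. First the cross-terms c_i = x_i·y_{i+1} − x_{i+1}·y_i:
  75, 0, 132, 51, 34, 116  ⇒  2A = 408, A = 204.
Then Σ (x_i + x_{i+1})·c_i = 270, so x̄ = 270 / (6·204) = 15/68.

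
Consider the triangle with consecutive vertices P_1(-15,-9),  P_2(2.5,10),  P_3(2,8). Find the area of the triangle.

12.75

Apply the surveyor's formula: 2A = Σ (x_i·y_{i+1} − x_{i+1}·y_i), indices taken mod 3.
Σ = (-127.5) + (0) + (102) = -25.5
Area = |Σ|/2 = 12.75.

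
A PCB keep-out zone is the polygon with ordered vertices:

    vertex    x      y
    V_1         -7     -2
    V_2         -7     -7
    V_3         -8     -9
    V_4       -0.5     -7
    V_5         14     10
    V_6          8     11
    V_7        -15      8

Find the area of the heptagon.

287.75

Σ = (35) + (7) + (51.5) + (93) + (74) + (229) + (86) = 575.5
Area = |Σ|/2 = 287.75.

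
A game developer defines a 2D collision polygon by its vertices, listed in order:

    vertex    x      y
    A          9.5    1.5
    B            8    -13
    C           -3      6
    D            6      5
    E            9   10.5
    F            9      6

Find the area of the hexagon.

121.75

Cross-terms: -135.5, 9, -51, 18, -40.5, -43.5  ⇒  Σ = -243.5
Area = |Σ|/2 = 121.75.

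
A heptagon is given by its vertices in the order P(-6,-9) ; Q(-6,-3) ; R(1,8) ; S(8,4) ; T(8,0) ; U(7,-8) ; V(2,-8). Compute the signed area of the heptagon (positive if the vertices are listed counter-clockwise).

Σ = (-36) + (-45) + (-60) + (-32) + (-64) + (-40) + (-66) = -343
Signed area = Σ/2 = -171.5 (negative ⇒ clockwise traversal).

-171.5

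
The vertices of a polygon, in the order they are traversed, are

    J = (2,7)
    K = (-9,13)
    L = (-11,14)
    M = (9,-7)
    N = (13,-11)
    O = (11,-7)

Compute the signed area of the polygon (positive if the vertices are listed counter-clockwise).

85

Apply the shoelace formula: 2A = Σ (x_i·y_{i+1} − x_{i+1}·y_i), indices taken mod 6.
J→K: (2)(13) − (-9)(7) = 89
K→L: (-9)(14) − (-11)(13) = 17
L→M: (-11)(-7) − (9)(14) = -49
M→N: (9)(-11) − (13)(-7) = -8
N→O: (13)(-7) − (11)(-11) = 30
O→J: (11)(7) − (2)(-7) = 91
Σ = 170
Signed area = Σ/2 = 85 (positive ⇒ counter-clockwise traversal).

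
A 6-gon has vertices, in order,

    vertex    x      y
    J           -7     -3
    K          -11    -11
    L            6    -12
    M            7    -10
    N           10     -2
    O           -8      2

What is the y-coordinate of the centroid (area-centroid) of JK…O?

Apply the shoelace (surveyor's) formula. First the cross-terms c_i = x_i·y_{i+1} − x_{i+1}·y_i:
  44, 198, 24, 86, 4, 38  ⇒  2A = 394, A = 197.
Then Σ (y_i + y_{i+1})·c_i = -6768, so ȳ = -6768 / (6·197) = -1128/197.

-1128/197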